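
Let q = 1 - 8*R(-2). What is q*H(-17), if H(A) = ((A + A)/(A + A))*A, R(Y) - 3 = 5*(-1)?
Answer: -289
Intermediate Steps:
R(Y) = -2 (R(Y) = 3 + 5*(-1) = 3 - 5 = -2)
q = 17 (q = 1 - 8*(-2) = 1 + 16 = 17)
H(A) = A (H(A) = ((2*A)/((2*A)))*A = ((2*A)*(1/(2*A)))*A = 1*A = A)
q*H(-17) = 17*(-17) = -289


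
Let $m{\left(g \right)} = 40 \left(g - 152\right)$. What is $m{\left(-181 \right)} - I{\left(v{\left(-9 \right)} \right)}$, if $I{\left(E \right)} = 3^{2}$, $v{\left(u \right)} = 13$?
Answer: $-13329$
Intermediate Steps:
$I{\left(E \right)} = 9$
$m{\left(g \right)} = -6080 + 40 g$ ($m{\left(g \right)} = 40 \left(-152 + g\right) = -6080 + 40 g$)
$m{\left(-181 \right)} - I{\left(v{\left(-9 \right)} \right)} = \left(-6080 + 40 \left(-181\right)\right) - 9 = \left(-6080 - 7240\right) - 9 = -13320 - 9 = -13329$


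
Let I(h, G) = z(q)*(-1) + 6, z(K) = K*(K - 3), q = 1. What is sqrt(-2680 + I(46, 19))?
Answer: 4*I*sqrt(167) ≈ 51.691*I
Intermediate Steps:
z(K) = K*(-3 + K)
I(h, G) = 8 (I(h, G) = (1*(-3 + 1))*(-1) + 6 = (1*(-2))*(-1) + 6 = -2*(-1) + 6 = 2 + 6 = 8)
sqrt(-2680 + I(46, 19)) = sqrt(-2680 + 8) = sqrt(-2672) = 4*I*sqrt(167)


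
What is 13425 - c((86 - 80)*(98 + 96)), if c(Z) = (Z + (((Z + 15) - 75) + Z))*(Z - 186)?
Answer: -3343071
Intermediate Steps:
c(Z) = (-186 + Z)*(-60 + 3*Z) (c(Z) = (Z + (((15 + Z) - 75) + Z))*(-186 + Z) = (Z + ((-60 + Z) + Z))*(-186 + Z) = (Z + (-60 + 2*Z))*(-186 + Z) = (-60 + 3*Z)*(-186 + Z) = (-186 + Z)*(-60 + 3*Z))
13425 - c((86 - 80)*(98 + 96)) = 13425 - (11160 - 618*(86 - 80)*(98 + 96) + 3*((86 - 80)*(98 + 96))²) = 13425 - (11160 - 3708*194 + 3*(6*194)²) = 13425 - (11160 - 618*1164 + 3*1164²) = 13425 - (11160 - 719352 + 3*1354896) = 13425 - (11160 - 719352 + 4064688) = 13425 - 1*3356496 = 13425 - 3356496 = -3343071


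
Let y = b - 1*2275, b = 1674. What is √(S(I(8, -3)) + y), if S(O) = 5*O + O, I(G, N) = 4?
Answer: I*√577 ≈ 24.021*I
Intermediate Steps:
S(O) = 6*O
y = -601 (y = 1674 - 1*2275 = 1674 - 2275 = -601)
√(S(I(8, -3)) + y) = √(6*4 - 601) = √(24 - 601) = √(-577) = I*√577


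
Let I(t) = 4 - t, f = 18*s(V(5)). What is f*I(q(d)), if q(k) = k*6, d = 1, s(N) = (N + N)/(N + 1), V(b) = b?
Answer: -60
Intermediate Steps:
s(N) = 2*N/(1 + N) (s(N) = (2*N)/(1 + N) = 2*N/(1 + N))
q(k) = 6*k
f = 30 (f = 18*(2*5/(1 + 5)) = 18*(2*5/6) = 18*(2*5*(⅙)) = 18*(5/3) = 30)
f*I(q(d)) = 30*(4 - 6) = 30*(-2) = -60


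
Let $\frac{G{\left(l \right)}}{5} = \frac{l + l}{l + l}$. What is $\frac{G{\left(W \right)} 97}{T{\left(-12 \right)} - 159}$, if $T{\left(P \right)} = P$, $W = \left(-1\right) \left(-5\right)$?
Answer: $- \frac{485}{171} \approx -2.8363$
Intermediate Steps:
$W = 5$
$G{\left(l \right)} = 5$ ($G{\left(l \right)} = 5 \frac{l + l}{l + l} = 5 \frac{2 l}{2 l} = 5 \cdot 2 l \frac{1}{2 l} = 5 \cdot 1 = 5$)
$\frac{G{\left(W \right)} 97}{T{\left(-12 \right)} - 159} = \frac{5 \cdot 97}{-12 - 159} = \frac{485}{-171} = 485 \left(- \frac{1}{171}\right) = - \frac{485}{171}$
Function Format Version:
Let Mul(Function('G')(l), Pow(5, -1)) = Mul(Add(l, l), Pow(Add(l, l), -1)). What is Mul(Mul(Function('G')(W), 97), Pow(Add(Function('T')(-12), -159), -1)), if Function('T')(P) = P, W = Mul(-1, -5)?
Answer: Rational(-485, 171) ≈ -2.8363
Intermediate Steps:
W = 5
Function('G')(l) = 5 (Function('G')(l) = Mul(5, Mul(Add(l, l), Pow(Add(l, l), -1))) = Mul(5, Mul(Mul(2, l), Pow(Mul(2, l), -1))) = Mul(5, Mul(Mul(2, l), Mul(Rational(1, 2), Pow(l, -1)))) = Mul(5, 1) = 5)
Mul(Mul(Function('G')(W), 97), Pow(Add(Function('T')(-12), -159), -1)) = Mul(Mul(5, 97), Pow(Add(-12, -159), -1)) = Mul(485, Pow(-171, -1)) = Mul(485, Rational(-1, 171)) = Rational(-485, 171)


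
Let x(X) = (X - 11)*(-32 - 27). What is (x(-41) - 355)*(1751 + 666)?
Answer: 6557321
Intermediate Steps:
x(X) = 649 - 59*X (x(X) = (-11 + X)*(-59) = 649 - 59*X)
(x(-41) - 355)*(1751 + 666) = ((649 - 59*(-41)) - 355)*(1751 + 666) = ((649 + 2419) - 355)*2417 = (3068 - 355)*2417 = 2713*2417 = 6557321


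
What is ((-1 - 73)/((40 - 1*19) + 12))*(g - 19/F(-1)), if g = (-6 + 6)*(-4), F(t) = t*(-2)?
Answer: 703/33 ≈ 21.303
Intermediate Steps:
F(t) = -2*t
g = 0 (g = 0*(-4) = 0)
((-1 - 73)/((40 - 1*19) + 12))*(g - 19/F(-1)) = ((-1 - 73)/((40 - 1*19) + 12))*(0 - 19/((-2*(-1)))) = (-74/((40 - 19) + 12))*(0 - 19/2) = (-74/(21 + 12))*(0 - 19*½) = (-74/33)*(0 - 19/2) = -74*1/33*(-19/2) = -74/33*(-19/2) = 703/33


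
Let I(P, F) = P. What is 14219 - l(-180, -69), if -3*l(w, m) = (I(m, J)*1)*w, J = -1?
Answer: 18359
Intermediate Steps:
l(w, m) = -m*w/3 (l(w, m) = -m*1*w/3 = -m*w/3)
14219 - l(-180, -69) = 14219 - (-1)*(-69)*(-180)/3 = 14219 - 1*(-4140) = 14219 + 4140 = 18359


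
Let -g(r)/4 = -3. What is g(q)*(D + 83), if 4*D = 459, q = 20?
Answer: 2373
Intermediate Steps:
D = 459/4 (D = (¼)*459 = 459/4 ≈ 114.75)
g(r) = 12 (g(r) = -4*(-3) = 12)
g(q)*(D + 83) = 12*(459/4 + 83) = 12*(791/4) = 2373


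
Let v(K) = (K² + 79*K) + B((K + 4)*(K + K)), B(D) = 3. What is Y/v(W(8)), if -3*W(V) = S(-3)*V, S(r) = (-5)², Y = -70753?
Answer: 636777/7373 ≈ 86.366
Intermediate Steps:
S(r) = 25
W(V) = -25*V/3
v(K) = 3 + K² + 79*K (v(K) = (K² + 79*K) + 3 = 3 + K² + 79*K)
Y/v(W(8)) = -70753/(3 + (-25/3*8)² + 79*(-25/3*8)) = -70753/(3 + (-200/3)² + 79*(-200/3)) = -70753/(3 + 40000/9 - 15800/3) = -70753/(-7373/9) = -70753*(-9/7373) = 636777/7373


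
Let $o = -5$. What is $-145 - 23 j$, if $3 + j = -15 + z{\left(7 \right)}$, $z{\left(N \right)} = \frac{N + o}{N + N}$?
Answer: $\frac{1860}{7} \approx 265.71$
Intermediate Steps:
$z{\left(N \right)} = \frac{-5 + N}{2 N}$ ($z{\left(N \right)} = \frac{N - 5}{N + N} = \frac{-5 + N}{2 N}$)
$j = - \frac{125}{7}$ ($j = -3 - \left(15 - \frac{-5 + 7}{2 \cdot 7}\right) = -3 - \left(15 - \frac{1}{7}\right) = -3 + \left(-15 + \frac{1}{7}\right) = -3 - \frac{104}{7} = - \frac{125}{7} \approx -17.857$)
$-145 - 23 j = -145 - - \frac{2875}{7} = -145 + \frac{2875}{7} = \frac{1860}{7}$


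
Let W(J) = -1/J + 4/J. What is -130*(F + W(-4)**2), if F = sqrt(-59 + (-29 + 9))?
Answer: -585/8 - 130*I*sqrt(79) ≈ -73.125 - 1155.5*I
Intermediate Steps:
W(J) = 3/J
F = I*sqrt(79) (F = sqrt(-59 - 20) = sqrt(-79) = I*sqrt(79) ≈ 8.8882*I)
-130*(F + W(-4)**2) = -130*(I*sqrt(79) + (3/(-4))**2) = -130*(I*sqrt(79) + (3*(-1/4))**2) = -130*(I*sqrt(79) + (-3/4)**2) = -130*(I*sqrt(79) + 9/16) = -130*(9/16 + I*sqrt(79)) = -585/8 - 130*I*sqrt(79)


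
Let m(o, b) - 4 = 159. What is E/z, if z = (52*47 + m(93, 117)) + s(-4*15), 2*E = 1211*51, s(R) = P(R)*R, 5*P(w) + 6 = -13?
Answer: 2941/270 ≈ 10.893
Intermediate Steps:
P(w) = -19/5 (P(w) = -6/5 + (⅕)*(-13) = -6/5 - 13/5 = -19/5)
m(o, b) = 163 (m(o, b) = 4 + 159 = 163)
s(R) = -19*R/5
E = 61761/2 (E = (1211*51)/2 = (½)*61761 = 61761/2 ≈ 30881.)
z = 2835 (z = (52*47 + 163) - (-76)*15/5 = (2444 + 163) - 19/5*(-60) = 2607 + 228 = 2835)
E/z = (61761/2)/2835 = (61761/2)*(1/2835) = 2941/270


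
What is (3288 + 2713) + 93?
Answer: 6094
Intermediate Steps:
(3288 + 2713) + 93 = 6001 + 93 = 6094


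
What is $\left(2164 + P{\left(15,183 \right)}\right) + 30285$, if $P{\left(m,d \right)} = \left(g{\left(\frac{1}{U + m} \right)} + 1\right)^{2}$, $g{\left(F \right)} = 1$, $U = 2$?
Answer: $32453$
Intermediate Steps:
$P{\left(m,d \right)} = 4$ ($P{\left(m,d \right)} = \left(1 + 1\right)^{2} = 2^{2} = 4$)
$\left(2164 + P{\left(15,183 \right)}\right) + 30285 = \left(2164 + 4\right) + 30285 = 2168 + 30285 = 32453$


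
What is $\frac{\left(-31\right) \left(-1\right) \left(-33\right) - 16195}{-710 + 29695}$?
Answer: $- \frac{17218}{28985} \approx -0.59403$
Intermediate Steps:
$\frac{\left(-31\right) \left(-1\right) \left(-33\right) - 16195}{-710 + 29695} = \frac{31 \left(-33\right) - 16195}{28985} = \left(-1023 - 16195\right) \frac{1}{28985} = \left(-17218\right) \frac{1}{28985} = - \frac{17218}{28985}$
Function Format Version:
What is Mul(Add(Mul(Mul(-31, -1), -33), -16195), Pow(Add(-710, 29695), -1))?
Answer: Rational(-17218, 28985) ≈ -0.59403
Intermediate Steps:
Mul(Add(Mul(Mul(-31, -1), -33), -16195), Pow(Add(-710, 29695), -1)) = Mul(Add(Mul(31, -33), -16195), Pow(28985, -1)) = Mul(Add(-1023, -16195), Rational(1, 28985)) = Mul(-17218, Rational(1, 28985)) = Rational(-17218, 28985)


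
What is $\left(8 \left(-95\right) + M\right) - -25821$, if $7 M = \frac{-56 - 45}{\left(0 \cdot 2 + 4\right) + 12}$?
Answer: $\frac{2806731}{112} \approx 25060.0$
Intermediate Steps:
$M = - \frac{101}{112}$ ($M = \frac{\left(-56 - 45\right) \frac{1}{\left(0 \cdot 2 + 4\right) + 12}}{7} = \frac{\left(-101\right) \frac{1}{\left(0 + 4\right) + 12}}{7} = \frac{\left(-101\right) \frac{1}{4 + 12}}{7} = \frac{\left(-101\right) \frac{1}{16}}{7} = \frac{1}{7} \left(- \frac{101}{16}\right) = - \frac{101}{112} \approx -0.90179$)
$\left(8 \left(-95\right) + M\right) - -25821 = \left(8 \left(-95\right) - \frac{101}{112}\right) - -25821 = \left(-760 - \frac{101}{112}\right) + 25821 = - \frac{85221}{112} + 25821 = \frac{2806731}{112}$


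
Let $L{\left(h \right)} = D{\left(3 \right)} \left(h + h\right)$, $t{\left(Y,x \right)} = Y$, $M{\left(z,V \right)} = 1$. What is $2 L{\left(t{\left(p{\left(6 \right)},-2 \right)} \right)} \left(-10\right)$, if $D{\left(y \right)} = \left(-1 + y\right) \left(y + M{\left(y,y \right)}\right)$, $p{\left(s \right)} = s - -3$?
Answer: $-2880$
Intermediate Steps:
$p{\left(s \right)} = 3 + s$ ($p{\left(s \right)} = s + 3 = 3 + s$)
$D{\left(y \right)} = \left(1 + y\right) \left(-1 + y\right)$ ($D{\left(y \right)} = \left(-1 + y\right) \left(y + 1\right) = \left(-1 + y\right) \left(1 + y\right) = \left(1 + y\right) \left(-1 + y\right)$)
$L{\left(h \right)} = 16 h$ ($L{\left(h \right)} = \left(-1 + 3^{2}\right) \left(h + h\right) = \left(-1 + 9\right) 2 h = 8 \cdot 2 h = 16 h$)
$2 L{\left(t{\left(p{\left(6 \right)},-2 \right)} \right)} \left(-10\right) = 2 \cdot 16 \left(3 + 6\right) \left(-10\right) = 2 \cdot 16 \cdot 9 \left(-10\right) = 2 \cdot 144 \left(-10\right) = 288 \left(-10\right) = -2880$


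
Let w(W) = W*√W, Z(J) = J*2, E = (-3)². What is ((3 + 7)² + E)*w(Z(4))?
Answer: 1744*√2 ≈ 2466.4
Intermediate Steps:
E = 9
Z(J) = 2*J
w(W) = W^(3/2)
((3 + 7)² + E)*w(Z(4)) = ((3 + 7)² + 9)*(2*4)^(3/2) = (10² + 9)*8^(3/2) = (100 + 9)*(16*√2) = 109*(16*√2) = 1744*√2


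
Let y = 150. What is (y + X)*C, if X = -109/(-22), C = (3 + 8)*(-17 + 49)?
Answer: 54544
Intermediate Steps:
C = 352 (C = 11*32 = 352)
X = 109/22 (X = -109*(-1/22) = 109/22 ≈ 4.9545)
(y + X)*C = (150 + 109/22)*352 = (3409/22)*352 = 54544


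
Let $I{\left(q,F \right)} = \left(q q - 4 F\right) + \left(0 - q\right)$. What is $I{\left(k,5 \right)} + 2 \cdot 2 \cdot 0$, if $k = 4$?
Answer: $-8$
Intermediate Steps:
$I{\left(q,F \right)} = q^{2} - q - 4 F$ ($I{\left(q,F \right)} = \left(q^{2} - 4 F\right) - q = q^{2} - q - 4 F$)
$I{\left(k,5 \right)} + 2 \cdot 2 \cdot 0 = \left(4^{2} - 4 - 20\right) + 2 \cdot 2 \cdot 0 = \left(16 - 4 - 20\right) + 2 \cdot 0 = -8 + 0 = -8$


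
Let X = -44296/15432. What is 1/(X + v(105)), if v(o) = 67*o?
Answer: 1929/13564978 ≈ 0.00014220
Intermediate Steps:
X = -5537/1929 (X = -44296*1/15432 = -5537/1929 ≈ -2.8704)
1/(X + v(105)) = 1/(-5537/1929 + 67*105) = 1/(-5537/1929 + 7035) = 1/(13564978/1929) = 1929/13564978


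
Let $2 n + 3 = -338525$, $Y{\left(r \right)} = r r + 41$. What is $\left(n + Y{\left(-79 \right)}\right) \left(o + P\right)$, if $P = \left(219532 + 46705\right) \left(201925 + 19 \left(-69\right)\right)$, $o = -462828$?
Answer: $-8704934903149580$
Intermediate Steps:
$Y{\left(r \right)} = 41 + r^{2}$ ($Y{\left(r \right)} = r^{2} + 41 = 41 + r^{2}$)
$P = 53410869518$ ($P = 266237 \left(201925 - 1311\right) = 266237 \cdot 200614 = 53410869518$)
$n = -169264$ ($n = - \frac{3}{2} + \frac{1}{2} \left(-338525\right) = - \frac{3}{2} - \frac{338525}{2} = -169264$)
$\left(n + Y{\left(-79 \right)}\right) \left(o + P\right) = \left(-169264 + \left(41 + \left(-79\right)^{2}\right)\right) \left(-462828 + 53410869518\right) = \left(-169264 + \left(41 + 6241\right)\right) 53410406690 = \left(-169264 + 6282\right) 53410406690 = \left(-162982\right) 53410406690 = -8704934903149580$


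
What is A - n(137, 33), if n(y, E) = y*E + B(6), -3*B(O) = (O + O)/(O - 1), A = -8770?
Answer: -66451/5 ≈ -13290.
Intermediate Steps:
B(O) = -2*O/(3*(-1 + O)) (B(O) = -(O + O)/(3*(O - 1)) = -2*O/(3*(-1 + O)))
n(y, E) = -⅘ + E*y (n(y, E) = y*E - 2*6/(-3 + 3*6) = E*y - 2*6/(-3 + 18) = E*y - 2*6/15 = E*y - 2*6*1/15 = E*y - ⅘ = -⅘ + E*y)
A - n(137, 33) = -8770 - (-⅘ + 33*137) = -8770 - (-⅘ + 4521) = -8770 - 1*22601/5 = -8770 - 22601/5 = -66451/5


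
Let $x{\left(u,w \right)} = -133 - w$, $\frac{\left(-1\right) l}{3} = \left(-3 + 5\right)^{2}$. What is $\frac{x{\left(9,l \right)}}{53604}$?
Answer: $- \frac{121}{53604} \approx -0.0022573$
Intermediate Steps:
$l = -12$ ($l = - 3 \left(-3 + 5\right)^{2} = - 3 \cdot 2^{2} = \left(-3\right) 4 = -12$)
$\frac{x{\left(9,l \right)}}{53604} = \frac{-133 - -12}{53604} = \left(-133 + 12\right) \frac{1}{53604} = \left(-121\right) \frac{1}{53604} = - \frac{121}{53604}$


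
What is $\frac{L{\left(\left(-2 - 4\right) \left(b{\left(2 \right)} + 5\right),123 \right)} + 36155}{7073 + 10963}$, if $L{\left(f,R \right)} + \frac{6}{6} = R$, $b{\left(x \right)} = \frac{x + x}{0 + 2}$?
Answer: $\frac{36277}{18036} \approx 2.0114$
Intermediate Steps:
$b{\left(x \right)} = x$ ($b{\left(x \right)} = \frac{2 x}{2} = 2 x \frac{1}{2} = x$)
$L{\left(f,R \right)} = -1 + R$
$\frac{L{\left(\left(-2 - 4\right) \left(b{\left(2 \right)} + 5\right),123 \right)} + 36155}{7073 + 10963} = \frac{\left(-1 + 123\right) + 36155}{7073 + 10963} = \frac{122 + 36155}{18036} = 36277 \cdot \frac{1}{18036} = \frac{36277}{18036}$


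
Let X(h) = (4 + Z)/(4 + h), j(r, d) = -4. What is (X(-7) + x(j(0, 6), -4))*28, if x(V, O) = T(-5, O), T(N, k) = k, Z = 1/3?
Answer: -1372/9 ≈ -152.44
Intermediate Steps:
Z = ⅓ ≈ 0.33333
x(V, O) = O
X(h) = 13/(3*(4 + h)) (X(h) = (4 + ⅓)/(4 + h) = 13/(3*(4 + h)))
(X(-7) + x(j(0, 6), -4))*28 = (13/(3*(4 - 7)) - 4)*28 = ((13/3)/(-3) - 4)*28 = ((13/3)*(-⅓) - 4)*28 = (-13/9 - 4)*28 = -49/9*28 = -1372/9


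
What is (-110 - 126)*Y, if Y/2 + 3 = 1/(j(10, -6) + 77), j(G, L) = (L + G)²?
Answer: 131216/93 ≈ 1410.9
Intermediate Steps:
j(G, L) = (G + L)²
Y = -556/93 (Y = -6 + 2/((10 - 6)² + 77) = -6 + 2/(4² + 77) = -6 + 2/(16 + 77) = -6 + 2/93 = -556/93 ≈ -5.9785)
(-110 - 126)*Y = (-110 - 126)*(-556/93) = -236*(-556/93) = 131216/93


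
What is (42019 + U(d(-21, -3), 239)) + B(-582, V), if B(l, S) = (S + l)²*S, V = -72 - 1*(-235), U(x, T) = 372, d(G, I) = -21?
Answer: 28658834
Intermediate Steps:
V = 163 (V = -72 + 235 = 163)
B(l, S) = S*(S + l)²
(42019 + U(d(-21, -3), 239)) + B(-582, V) = (42019 + 372) + 163*(163 - 582)² = 42391 + 163*(-419)² = 42391 + 163*175561 = 42391 + 28616443 = 28658834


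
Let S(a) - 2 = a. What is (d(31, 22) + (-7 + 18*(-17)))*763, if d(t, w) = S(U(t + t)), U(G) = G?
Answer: -189987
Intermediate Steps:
S(a) = 2 + a
d(t, w) = 2 + 2*t (d(t, w) = 2 + (t + t) = 2 + 2*t)
(d(31, 22) + (-7 + 18*(-17)))*763 = ((2 + 2*31) + (-7 + 18*(-17)))*763 = ((2 + 62) + (-7 - 306))*763 = (64 - 313)*763 = -249*763 = -189987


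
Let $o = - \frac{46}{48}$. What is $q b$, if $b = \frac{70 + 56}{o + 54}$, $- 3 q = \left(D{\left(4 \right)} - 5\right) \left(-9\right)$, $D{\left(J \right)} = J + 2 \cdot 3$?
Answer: $\frac{45360}{1273} \approx 35.632$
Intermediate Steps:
$o = - \frac{23}{24}$ ($o = \left(-46\right) \frac{1}{48} = - \frac{23}{24} \approx -0.95833$)
$D{\left(J \right)} = 6 + J$ ($D{\left(J \right)} = J + 6 = 6 + J$)
$q = 15$ ($q = - \frac{\left(\left(6 + 4\right) - 5\right) \left(-9\right)}{3} = - \frac{\left(10 - 5\right) \left(-9\right)}{3} = - \frac{5 \left(-9\right)}{3} = \left(- \frac{1}{3}\right) \left(-45\right) = 15$)
$b = \frac{3024}{1273}$ ($b = \frac{70 + 56}{- \frac{23}{24} + 54} = \frac{126}{\frac{1273}{24}} = 126 \cdot \frac{24}{1273} = \frac{3024}{1273} \approx 2.3755$)
$q b = 15 \cdot \frac{3024}{1273} = \frac{45360}{1273}$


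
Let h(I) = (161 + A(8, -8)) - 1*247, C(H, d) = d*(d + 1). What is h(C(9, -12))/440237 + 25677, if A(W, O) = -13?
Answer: 11303965350/440237 ≈ 25677.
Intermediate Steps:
C(H, d) = d*(1 + d)
h(I) = -99 (h(I) = (161 - 13) - 1*247 = 148 - 247 = -99)
h(C(9, -12))/440237 + 25677 = -99/440237 + 25677 = 11303965350/440237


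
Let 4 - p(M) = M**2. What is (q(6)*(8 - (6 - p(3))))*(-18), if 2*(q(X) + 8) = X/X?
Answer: -405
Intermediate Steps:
p(M) = 4 - M**2
q(X) = -15/2 (q(X) = -8 + (X/X)/2 = -8 + (1/2)*1 = -8 + 1/2 = -15/2)
(q(6)*(8 - (6 - p(3))))*(-18) = -15*(8 - (6 - (4 - 1*3**2)))/2*(-18) = -15*(8 - (6 - (4 - 1*9)))/2*(-18) = -15*(8 - (6 - (4 - 9)))/2*(-18) = -15*(8 - (6 - 1*(-5)))/2*(-18) = -15*(8 - (6 + 5))/2*(-18) = -15*(8 - 1*11)/2*(-18) = -15*(8 - 11)/2*(-18) = -15/2*(-3)*(-18) = (45/2)*(-18) = -405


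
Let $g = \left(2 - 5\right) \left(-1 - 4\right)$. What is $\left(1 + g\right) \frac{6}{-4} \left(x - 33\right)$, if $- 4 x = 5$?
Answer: $822$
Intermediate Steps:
$x = - \frac{5}{4}$ ($x = \left(- \frac{1}{4}\right) 5 = - \frac{5}{4} \approx -1.25$)
$g = 15$ ($g = \left(-3\right) \left(-5\right) = 15$)
$\left(1 + g\right) \frac{6}{-4} \left(x - 33\right) = \left(1 + 15\right) \frac{6}{-4} \left(- \frac{5}{4} - 33\right) = 16 \cdot 6 \left(- \frac{1}{4}\right) \left(- \frac{137}{4}\right) = 16 \left(- \frac{3}{2}\right) \left(- \frac{137}{4}\right) = \left(-24\right) \left(- \frac{137}{4}\right) = 822$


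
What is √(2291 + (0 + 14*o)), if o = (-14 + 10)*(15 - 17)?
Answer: 3*√267 ≈ 49.020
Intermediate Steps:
o = 8 (o = -4*(-2) = 8)
√(2291 + (0 + 14*o)) = √(2291 + (0 + 14*8)) = √(2291 + (0 + 112)) = √(2291 + 112) = √2403 = 3*√267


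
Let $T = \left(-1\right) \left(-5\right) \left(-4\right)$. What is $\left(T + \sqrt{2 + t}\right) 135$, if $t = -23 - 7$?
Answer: $-2700 + 270 i \sqrt{7} \approx -2700.0 + 714.35 i$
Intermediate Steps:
$t = -30$
$T = -20$ ($T = 5 \left(-4\right) = -20$)
$\left(T + \sqrt{2 + t}\right) 135 = \left(-20 + \sqrt{2 - 30}\right) 135 = \left(-20 + \sqrt{-28}\right) 135 = \left(-20 + 2 i \sqrt{7}\right) 135 = -2700 + 270 i \sqrt{7}$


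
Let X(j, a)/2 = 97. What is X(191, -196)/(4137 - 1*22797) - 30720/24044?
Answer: -72237467/56082630 ≈ -1.2881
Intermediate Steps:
X(j, a) = 194 (X(j, a) = 2*97 = 194)
X(191, -196)/(4137 - 1*22797) - 30720/24044 = 194/(4137 - 1*22797) - 30720/24044 = 194/(4137 - 22797) - 30720*1/24044 = 194/(-18660) - 7680/6011 = 194*(-1/18660) - 7680/6011 = -97/9330 - 7680/6011 = -72237467/56082630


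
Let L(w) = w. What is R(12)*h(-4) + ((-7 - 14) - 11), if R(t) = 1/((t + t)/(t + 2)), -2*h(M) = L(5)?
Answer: -803/24 ≈ -33.458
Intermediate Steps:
h(M) = -5/2 (h(M) = -½*5 = -5/2)
R(t) = (2 + t)/(2*t) (R(t) = 1/((2*t)/(2 + t)) = 1/(2*t/(2 + t)) = (2 + t)/(2*t))
R(12)*h(-4) + ((-7 - 14) - 11) = ((½)*(2 + 12)/12)*(-5/2) + ((-7 - 14) - 11) = ((½)*(1/12)*14)*(-5/2) + (-21 - 11) = (7/12)*(-5/2) - 32 = -35/24 - 32 = -803/24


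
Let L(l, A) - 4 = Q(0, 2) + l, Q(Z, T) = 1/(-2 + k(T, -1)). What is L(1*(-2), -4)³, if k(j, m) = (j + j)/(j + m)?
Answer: 125/8 ≈ 15.625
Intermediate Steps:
k(j, m) = 2*j/(j + m) (k(j, m) = (2*j)/(j + m) = 2*j/(j + m))
Q(Z, T) = 1/(-2 + 2*T/(-1 + T)) (Q(Z, T) = 1/(-2 + 2*T/(T - 1)) = 1/(-2 + 2*T/(-1 + T)))
L(l, A) = 9/2 + l (L(l, A) = 4 + ((-½ + (½)*2) + l) = 4 + ((-½ + 1) + l) = 4 + (½ + l) = 9/2 + l)
L(1*(-2), -4)³ = (9/2 + 1*(-2))³ = (9/2 - 2)³ = (5/2)³ = 125/8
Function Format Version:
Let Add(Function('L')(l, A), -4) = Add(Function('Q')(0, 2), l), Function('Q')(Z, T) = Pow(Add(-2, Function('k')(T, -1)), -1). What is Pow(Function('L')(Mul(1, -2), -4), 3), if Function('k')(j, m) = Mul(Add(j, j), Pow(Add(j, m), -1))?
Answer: Rational(125, 8) ≈ 15.625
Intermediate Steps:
Function('k')(j, m) = Mul(2, j, Pow(Add(j, m), -1)) (Function('k')(j, m) = Mul(Mul(2, j), Pow(Add(j, m), -1)) = Mul(2, j, Pow(Add(j, m), -1)))
Function('Q')(Z, T) = Pow(Add(-2, Mul(2, T, Pow(Add(-1, T), -1))), -1) (Function('Q')(Z, T) = Pow(Add(-2, Mul(2, T, Pow(Add(T, -1), -1))), -1) = Pow(Add(-2, Mul(2, T, Pow(Add(-1, T), -1))), -1))
Function('L')(l, A) = Add(Rational(9, 2), l) (Function('L')(l, A) = Add(4, Add(Add(Rational(-1, 2), Mul(Rational(1, 2), 2)), l)) = Add(4, Add(Add(Rational(-1, 2), 1), l)) = Add(4, Add(Rational(1, 2), l)) = Add(Rational(9, 2), l))
Pow(Function('L')(Mul(1, -2), -4), 3) = Pow(Add(Rational(9, 2), Mul(1, -2)), 3) = Pow(Add(Rational(9, 2), -2), 3) = Pow(Rational(5, 2), 3) = Rational(125, 8)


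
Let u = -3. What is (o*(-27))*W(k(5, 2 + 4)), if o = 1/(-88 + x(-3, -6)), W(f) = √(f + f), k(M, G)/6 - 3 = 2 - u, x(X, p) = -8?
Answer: 9*√6/8 ≈ 2.7557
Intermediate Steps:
k(M, G) = 48 (k(M, G) = 18 + 6*(2 - 1*(-3)) = 18 + 6*(2 + 3) = 18 + 6*5 = 18 + 30 = 48)
W(f) = √2*√f (W(f) = √(2*f) = √2*√f)
o = -1/96 (o = 1/(-88 - 8) = 1/(-96) = -1/96 ≈ -0.010417)
(o*(-27))*W(k(5, 2 + 4)) = (-1/96*(-27))*(√2*√48) = 9*(√2*(4*√3))/32 = 9*(4*√6)/32 = 9*√6/8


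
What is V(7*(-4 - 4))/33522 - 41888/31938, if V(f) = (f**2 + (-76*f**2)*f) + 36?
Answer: 35413978934/89218803 ≈ 396.93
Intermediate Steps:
V(f) = 36 + f**2 - 76*f**3 (V(f) = (f**2 - 76*f**3) + 36 = 36 + f**2 - 76*f**3)
V(7*(-4 - 4))/33522 - 41888/31938 = (36 + (7*(-4 - 4))**2 - 76*343*(-4 - 4)**3)/33522 - 41888/31938 = (36 + (7*(-8))**2 - 76*(7*(-8))**3)*(1/33522) - 41888*1/31938 = (36 + (-56)**2 - 76*(-56)**3)*(1/33522) - 20944/15969 = (36 + 3136 - 76*(-175616))*(1/33522) - 20944/15969 = (36 + 3136 + 13346816)*(1/33522) - 20944/15969 = 13349988*(1/33522) - 20944/15969 = 2224998/5587 - 20944/15969 = 35413978934/89218803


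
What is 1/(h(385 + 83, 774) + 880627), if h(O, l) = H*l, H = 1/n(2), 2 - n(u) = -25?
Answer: 3/2641967 ≈ 1.1355e-6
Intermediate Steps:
n(u) = 27 (n(u) = 2 - 1*(-25) = 2 + 25 = 27)
H = 1/27 ≈ 0.037037
h(O, l) = l/27
1/(h(385 + 83, 774) + 880627) = 1/((1/27)*774 + 880627) = 1/(86/3 + 880627) = 1/(2641967/3) = 3/2641967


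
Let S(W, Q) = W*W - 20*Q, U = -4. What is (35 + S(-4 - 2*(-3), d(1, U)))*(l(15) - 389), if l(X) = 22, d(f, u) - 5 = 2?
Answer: 37067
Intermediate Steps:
d(f, u) = 7 (d(f, u) = 5 + 2 = 7)
S(W, Q) = W**2 - 20*Q
(35 + S(-4 - 2*(-3), d(1, U)))*(l(15) - 389) = (35 + ((-4 - 2*(-3))**2 - 20*7))*(22 - 389) = (35 + ((-4 + 6)**2 - 140))*(-367) = (35 + (2**2 - 140))*(-367) = (35 + (4 - 140))*(-367) = (35 - 136)*(-367) = -101*(-367) = 37067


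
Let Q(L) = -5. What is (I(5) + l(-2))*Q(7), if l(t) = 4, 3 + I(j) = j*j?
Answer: -130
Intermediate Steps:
I(j) = -3 + j² (I(j) = -3 + j*j = -3 + j²)
(I(5) + l(-2))*Q(7) = ((-3 + 5²) + 4)*(-5) = ((-3 + 25) + 4)*(-5) = (22 + 4)*(-5) = 26*(-5) = -130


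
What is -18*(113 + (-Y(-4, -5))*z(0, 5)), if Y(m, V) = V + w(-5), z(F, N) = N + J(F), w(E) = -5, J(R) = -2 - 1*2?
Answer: -2214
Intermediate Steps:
J(R) = -4 (J(R) = -2 - 2 = -4)
z(F, N) = -4 + N (z(F, N) = N - 4 = -4 + N)
Y(m, V) = -5 + V (Y(m, V) = V - 5 = -5 + V)
-18*(113 + (-Y(-4, -5))*z(0, 5)) = -18*(113 + (-(-5 - 5))*(-4 + 5)) = -18*(113 - 1*(-10)*1) = -18*(113 + 10*1) = -18*(113 + 10) = -18*123 = -2214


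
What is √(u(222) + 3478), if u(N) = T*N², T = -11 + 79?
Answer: √3354790 ≈ 1831.6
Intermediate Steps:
T = 68
u(N) = 68*N²
√(u(222) + 3478) = √(68*222² + 3478) = √(68*49284 + 3478) = √(3351312 + 3478) = √3354790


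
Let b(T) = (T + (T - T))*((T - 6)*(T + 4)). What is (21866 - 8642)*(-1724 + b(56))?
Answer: 2198833824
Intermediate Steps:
b(T) = T*(-6 + T)*(4 + T) (b(T) = (T + 0)*((-6 + T)*(4 + T)) = T*((-6 + T)*(4 + T)) = T*(-6 + T)*(4 + T))
(21866 - 8642)*(-1724 + b(56)) = (21866 - 8642)*(-1724 + 56*(-24 + 56² - 2*56)) = 13224*(-1724 + 56*(-24 + 3136 - 112)) = 13224*(-1724 + 56*3000) = 13224*(-1724 + 168000) = 13224*166276 = 2198833824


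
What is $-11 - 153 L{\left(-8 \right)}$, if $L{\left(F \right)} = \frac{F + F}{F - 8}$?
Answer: $-164$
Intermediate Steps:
$L{\left(F \right)} = \frac{2 F}{-8 + F}$
$-11 - 153 L{\left(-8 \right)} = -11 - 153 \cdot 2 \left(-8\right) \frac{1}{-8 - 8} = -11 - 153 \cdot 2 \left(-8\right) \frac{1}{-16} = -11 - 153 \cdot 2 \left(-8\right) \left(- \frac{1}{16}\right) = -11 - 153 = -164$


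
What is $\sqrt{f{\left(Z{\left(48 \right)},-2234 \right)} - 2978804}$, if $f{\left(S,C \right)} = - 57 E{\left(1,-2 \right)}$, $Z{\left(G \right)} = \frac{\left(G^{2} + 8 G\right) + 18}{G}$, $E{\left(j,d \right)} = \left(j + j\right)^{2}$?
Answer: $2 i \sqrt{744758} \approx 1726.0 i$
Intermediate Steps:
$E{\left(j,d \right)} = 4 j^{2}$ ($E{\left(j,d \right)} = \left(2 j\right)^{2} = 4 j^{2}$)
$Z{\left(G \right)} = \frac{18 + G^{2} + 8 G}{G}$
$f{\left(S,C \right)} = -228$ ($f{\left(S,C \right)} = - 57 \cdot 4 \cdot 1^{2} = - 57 \cdot 4 \cdot 1 = \left(-57\right) 4 = -228$)
$\sqrt{f{\left(Z{\left(48 \right)},-2234 \right)} - 2978804} = \sqrt{-228 - 2978804} = \sqrt{-2979032} = 2 i \sqrt{744758}$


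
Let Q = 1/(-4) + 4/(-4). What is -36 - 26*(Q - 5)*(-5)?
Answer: -1697/2 ≈ -848.50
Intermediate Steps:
Q = -5/4 (Q = 1*(-¼) + 4*(-¼) = -¼ - 1 = -5/4 ≈ -1.2500)
-36 - 26*(Q - 5)*(-5) = -36 - 26*(-5/4 - 5)*(-5) = -36 - (-325)*(-5)/2 = -36 - 26*125/4 = -36 - 1625/2 = -1697/2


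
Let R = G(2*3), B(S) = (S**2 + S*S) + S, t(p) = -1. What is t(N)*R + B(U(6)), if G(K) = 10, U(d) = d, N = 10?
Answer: 68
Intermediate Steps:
B(S) = S + 2*S**2 (B(S) = (S**2 + S**2) + S = 2*S**2 + S = S + 2*S**2)
R = 10
t(N)*R + B(U(6)) = -1*10 + 6*(1 + 2*6) = -10 + 6*(1 + 12) = -10 + 6*13 = -10 + 78 = 68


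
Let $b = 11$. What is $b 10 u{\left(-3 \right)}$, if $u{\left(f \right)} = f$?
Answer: $-330$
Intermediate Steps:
$b 10 u{\left(-3 \right)} = 11 \cdot 10 \left(-3\right) = 110 \left(-3\right) = -330$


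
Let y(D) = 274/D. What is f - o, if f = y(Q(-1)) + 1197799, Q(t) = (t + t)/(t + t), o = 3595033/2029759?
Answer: 2431795859374/2029759 ≈ 1.1981e+6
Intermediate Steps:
o = 3595033/2029759 (o = 3595033*(1/2029759) = 3595033/2029759 ≈ 1.7712)
Q(t) = 1 (Q(t) = (2*t)/((2*t)) = (2*t)*(1/(2*t)) = 1)
f = 1198073 (f = 274/1 + 1197799 = 274*1 + 1197799 = 274 + 1197799 = 1198073)
f - o = 1198073 - 1*3595033/2029759 = 1198073 - 3595033/2029759 = 2431795859374/2029759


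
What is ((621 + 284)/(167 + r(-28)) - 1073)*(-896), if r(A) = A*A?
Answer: 913488128/951 ≈ 9.6056e+5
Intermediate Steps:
r(A) = A²
((621 + 284)/(167 + r(-28)) - 1073)*(-896) = ((621 + 284)/(167 + (-28)²) - 1073)*(-896) = (905/(167 + 784) - 1073)*(-896) = (905/951 - 1073)*(-896) = -1019518/951*(-896) = 913488128/951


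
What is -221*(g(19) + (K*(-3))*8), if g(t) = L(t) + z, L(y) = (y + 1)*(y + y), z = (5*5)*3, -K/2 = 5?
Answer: -237575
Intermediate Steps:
K = -10 (K = -2*5 = -10)
z = 75 (z = 25*3 = 75)
L(y) = 2*y*(1 + y) (L(y) = (1 + y)*(2*y) = 2*y*(1 + y))
g(t) = 75 + 2*t*(1 + t) (g(t) = 2*t*(1 + t) + 75 = 75 + 2*t*(1 + t))
-221*(g(19) + (K*(-3))*8) = -221*((75 + 2*19*(1 + 19)) - 10*(-3)*8) = -221*((75 + 2*19*20) + 30*8) = -221*((75 + 760) + 240) = -221*(835 + 240) = -221*1075 = -237575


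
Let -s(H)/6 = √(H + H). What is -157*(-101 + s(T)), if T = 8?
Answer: 19625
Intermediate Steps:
s(H) = -6*√2*√H (s(H) = -6*√(H + H) = -6*√2*√H)
-157*(-101 + s(T)) = -157*(-101 - 6*√2*√8) = -157*(-101 - 6*√2*2*√2) = -157*(-101 - 24) = -157*(-125) = 19625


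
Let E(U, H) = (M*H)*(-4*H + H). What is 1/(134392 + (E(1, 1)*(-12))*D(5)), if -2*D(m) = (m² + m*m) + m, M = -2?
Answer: 1/136372 ≈ 7.3329e-6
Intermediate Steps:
E(U, H) = 6*H² (E(U, H) = (-2*H)*(-4*H + H) = (-2*H)*(-3*H) = 6*H²)
D(m) = -m² - m/2 (D(m) = -((m² + m*m) + m)/2 = -((m² + m²) + m)/2 = -(2*m² + m)/2 = -(m + 2*m²)/2 = -m² - m/2)
1/(134392 + (E(1, 1)*(-12))*D(5)) = 1/(134392 + ((6*1²)*(-12))*(-1*5*(½ + 5))) = 1/(134392 + ((6*1)*(-12))*(-1*5*11/2)) = 1/(134392 + (6*(-12))*(-55/2)) = 1/(134392 - 72*(-55/2)) = 1/(134392 + 1980) = 1/136372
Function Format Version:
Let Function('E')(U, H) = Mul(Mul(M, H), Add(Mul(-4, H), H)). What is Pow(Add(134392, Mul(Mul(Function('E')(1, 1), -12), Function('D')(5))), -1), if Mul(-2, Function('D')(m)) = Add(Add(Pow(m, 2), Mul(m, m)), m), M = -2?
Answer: Rational(1, 136372) ≈ 7.3329e-6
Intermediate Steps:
Function('E')(U, H) = Mul(6, Pow(H, 2)) (Function('E')(U, H) = Mul(Mul(-2, H), Add(Mul(-4, H), H)) = Mul(Mul(-2, H), Mul(-3, H)) = Mul(6, Pow(H, 2)))
Function('D')(m) = Add(Mul(-1, Pow(m, 2)), Mul(Rational(-1, 2), m)) (Function('D')(m) = Mul(Rational(-1, 2), Add(Add(Pow(m, 2), Mul(m, m)), m)) = Mul(Rational(-1, 2), Add(Add(Pow(m, 2), Pow(m, 2)), m)) = Mul(Rational(-1, 2), Add(Mul(2, Pow(m, 2)), m)) = Mul(Rational(-1, 2), Add(m, Mul(2, Pow(m, 2)))) = Add(Mul(-1, Pow(m, 2)), Mul(Rational(-1, 2), m)))
Pow(Add(134392, Mul(Mul(Function('E')(1, 1), -12), Function('D')(5))), -1) = Pow(Add(134392, Mul(Mul(Mul(6, Pow(1, 2)), -12), Mul(-1, 5, Add(Rational(1, 2), 5)))), -1) = Pow(Add(134392, Mul(Mul(Mul(6, 1), -12), Mul(-1, 5, Rational(11, 2)))), -1) = Pow(Add(134392, Mul(Mul(6, -12), Rational(-55, 2))), -1) = Pow(Add(134392, Mul(-72, Rational(-55, 2))), -1) = Pow(Add(134392, 1980), -1) = Pow(136372, -1) = Rational(1, 136372)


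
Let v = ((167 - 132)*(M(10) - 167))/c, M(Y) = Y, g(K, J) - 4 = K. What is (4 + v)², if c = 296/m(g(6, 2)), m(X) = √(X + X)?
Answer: 151325589/21904 - 10990*√5/37 ≈ 6244.4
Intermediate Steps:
g(K, J) = 4 + K
m(X) = √2*√X (m(X) = √(2*X) = √2*√X)
c = 148*√5/5 (c = 296/((√2*√(4 + 6))) = 296/((√2*√10)) = 296/((2*√5)) = 296*(√5/10) = 148*√5/5 ≈ 66.188)
v = -5495*√5/148 (v = ((167 - 132)*(10 - 167))/((148*√5/5)) = (35*(-157))*(√5/148) = -5495*√5/148 ≈ -83.022)
(4 + v)² = (4 - 5495*√5/148)²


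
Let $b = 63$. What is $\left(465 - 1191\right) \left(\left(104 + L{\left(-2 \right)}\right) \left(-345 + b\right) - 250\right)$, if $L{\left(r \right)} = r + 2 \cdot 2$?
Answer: $21883092$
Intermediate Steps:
$L{\left(r \right)} = 4 + r$ ($L{\left(r \right)} = r + 4 = 4 + r$)
$\left(465 - 1191\right) \left(\left(104 + L{\left(-2 \right)}\right) \left(-345 + b\right) - 250\right) = \left(465 - 1191\right) \left(\left(104 + \left(4 - 2\right)\right) \left(-345 + 63\right) - 250\right) = - 726 \left(\left(104 + 2\right) \left(-282\right) - 250\right) = - 726 \left(106 \left(-282\right) - 250\right) = - 726 \left(-29892 - 250\right) = \left(-726\right) \left(-30142\right) = 21883092$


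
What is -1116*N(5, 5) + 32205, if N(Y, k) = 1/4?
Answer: 31926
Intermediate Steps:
N(Y, k) = ¼
-1116*N(5, 5) + 32205 = -1116*¼ + 32205 = -279 + 32205 = 31926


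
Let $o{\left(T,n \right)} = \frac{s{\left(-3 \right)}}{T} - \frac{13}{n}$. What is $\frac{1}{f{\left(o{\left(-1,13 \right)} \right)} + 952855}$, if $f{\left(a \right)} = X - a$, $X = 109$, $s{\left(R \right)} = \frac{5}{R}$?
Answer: $\frac{3}{2858890} \approx 1.0494 \cdot 10^{-6}$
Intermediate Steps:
$o{\left(T,n \right)} = - \frac{13}{n} - \frac{5}{3 T}$ ($o{\left(T,n \right)} = \frac{5 \frac{1}{-3}}{T} - \frac{13}{n} = \frac{5 \left(- \frac{1}{3}\right)}{T} - \frac{13}{n} = - \frac{5}{3 T} - \frac{13}{n} = - \frac{13}{n} - \frac{5}{3 T}$)
$f{\left(a \right)} = 109 - a$
$\frac{1}{f{\left(o{\left(-1,13 \right)} \right)} + 952855} = \frac{1}{\left(109 - \left(- \frac{13}{13} - \frac{5}{3 \left(-1\right)}\right)\right) + 952855} = \frac{1}{\left(109 - \left(\left(-13\right) \frac{1}{13} - - \frac{5}{3}\right)\right) + 952855} = \frac{1}{\left(109 - \left(-1 + \frac{5}{3}\right)\right) + 952855} = \frac{1}{\left(109 - \frac{2}{3}\right) + 952855} = \frac{1}{\frac{325}{3} + 952855} = \frac{1}{\frac{2858890}{3}} = \frac{3}{2858890}$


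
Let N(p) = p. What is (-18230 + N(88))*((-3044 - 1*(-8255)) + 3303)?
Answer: -154460988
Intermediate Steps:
(-18230 + N(88))*((-3044 - 1*(-8255)) + 3303) = (-18230 + 88)*((-3044 - 1*(-8255)) + 3303) = -18142*((-3044 + 8255) + 3303) = -18142*(5211 + 3303) = -18142*8514 = -154460988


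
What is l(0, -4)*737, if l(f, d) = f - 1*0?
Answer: 0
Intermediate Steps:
l(f, d) = f (l(f, d) = f + 0 = f)
l(0, -4)*737 = 0*737 = 0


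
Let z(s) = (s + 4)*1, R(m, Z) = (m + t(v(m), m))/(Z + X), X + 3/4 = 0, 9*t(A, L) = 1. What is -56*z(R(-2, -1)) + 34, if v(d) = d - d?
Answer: -2254/9 ≈ -250.44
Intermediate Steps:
v(d) = 0
t(A, L) = ⅑ (t(A, L) = (⅑)*1 = ⅑)
X = -¾ (X = -¾ + 0 = -¾ ≈ -0.75000)
R(m, Z) = (⅑ + m)/(-¾ + Z) (R(m, Z) = (m + ⅑)/(Z - ¾) = (⅑ + m)/(-¾ + Z))
z(s) = 4 + s (z(s) = (4 + s)*1 = 4 + s)
-56*z(R(-2, -1)) + 34 = -56*(4 + 4*(1 + 9*(-2))/(9*(-3 + 4*(-1)))) + 34 = -56*(4 + 4*(1 - 18)/(9*(-3 - 4))) + 34 = -56*(4 + (4/9)*(-17)/(-7)) + 34 = -56*(4 + (4/9)*(-⅐)*(-17)) + 34 = -56*(4 + 68/63) + 34 = -56*320/63 + 34 = -2560/9 + 34 = -2254/9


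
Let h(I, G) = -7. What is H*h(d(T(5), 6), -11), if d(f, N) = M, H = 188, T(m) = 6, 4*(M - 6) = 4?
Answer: -1316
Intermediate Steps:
M = 7 (M = 6 + (¼)*4 = 6 + 1 = 7)
d(f, N) = 7
H*h(d(T(5), 6), -11) = 188*(-7) = -1316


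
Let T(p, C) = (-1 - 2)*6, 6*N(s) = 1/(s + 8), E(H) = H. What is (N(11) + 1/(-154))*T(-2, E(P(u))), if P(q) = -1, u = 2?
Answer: -60/1463 ≈ -0.041012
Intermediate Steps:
N(s) = 1/(6*(8 + s)) (N(s) = 1/(6*(s + 8)) = 1/(6*(8 + s)))
T(p, C) = -18 (T(p, C) = -3*6 = -18)
(N(11) + 1/(-154))*T(-2, E(P(u))) = (1/(6*(8 + 11)) + 1/(-154))*(-18) = ((⅙)/19 - 1/154)*(-18) = ((⅙)*(1/19) - 1/154)*(-18) = (1/114 - 1/154)*(-18) = (10/4389)*(-18) = -60/1463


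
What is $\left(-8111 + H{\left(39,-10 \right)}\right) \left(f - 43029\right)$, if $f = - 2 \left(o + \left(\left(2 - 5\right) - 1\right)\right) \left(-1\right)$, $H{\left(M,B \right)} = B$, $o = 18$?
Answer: $349211121$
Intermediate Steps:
$f = 28$ ($f = - 2 \left(18 + \left(\left(2 - 5\right) - 1\right)\right) \left(-1\right) = - 2 \left(18 - 4\right) \left(-1\right) = \left(-2\right) 14 \left(-1\right) = \left(-28\right) \left(-1\right) = 28$)
$\left(-8111 + H{\left(39,-10 \right)}\right) \left(f - 43029\right) = \left(-8111 - 10\right) \left(28 - 43029\right) = \left(-8121\right) \left(-43001\right) = 349211121$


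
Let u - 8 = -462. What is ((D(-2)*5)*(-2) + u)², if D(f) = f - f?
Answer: 206116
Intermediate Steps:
u = -454 (u = 8 - 462 = -454)
D(f) = 0
((D(-2)*5)*(-2) + u)² = ((0*5)*(-2) - 454)² = (0*(-2) - 454)² = (0 - 454)² = (-454)² = 206116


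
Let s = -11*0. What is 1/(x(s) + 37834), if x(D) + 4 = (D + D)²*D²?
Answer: 1/37830 ≈ 2.6434e-5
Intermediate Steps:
s = 0
x(D) = -4 + 4*D⁴ (x(D) = -4 + (D + D)²*D² = -4 + (2*D)²*D² = -4 + (4*D²)*D² = -4 + 4*D⁴)
1/(x(s) + 37834) = 1/((-4 + 4*0⁴) + 37834) = 1/((-4 + 4*0) + 37834) = 1/((-4 + 0) + 37834) = 1/(-4 + 37834) = 1/37830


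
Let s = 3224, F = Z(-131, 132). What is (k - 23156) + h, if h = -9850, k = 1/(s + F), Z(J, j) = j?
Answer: -110768135/3356 ≈ -33006.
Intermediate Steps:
F = 132
k = 1/3356 (k = 1/(3224 + 132) = 1/3356 ≈ 0.00029797)
(k - 23156) + h = (1/3356 - 23156) - 9850 = -77711535/3356 - 9850 = -110768135/3356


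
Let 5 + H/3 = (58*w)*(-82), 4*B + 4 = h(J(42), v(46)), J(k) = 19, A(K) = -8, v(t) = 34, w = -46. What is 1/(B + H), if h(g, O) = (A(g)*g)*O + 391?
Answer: 4/2620471 ≈ 1.5264e-6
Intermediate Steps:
h(g, O) = 391 - 8*O*g (h(g, O) = (-8*g)*O + 391 = -8*O*g + 391 = 391 - 8*O*g)
B = -4781/4 (B = -1 + (391 - 8*34*19)/4 = -1 + (391 - 5168)/4 = -1 + (1/4)*(-4777) = -1 - 4777/4 = -4781/4 ≈ -1195.3)
H = 656313 (H = -15 + 3*((58*(-46))*(-82)) = -15 + 3*(-2668*(-82)) = -15 + 3*218776 = -15 + 656328 = 656313)
1/(B + H) = 1/(-4781/4 + 656313) = 1/(2620471/4) = 4/2620471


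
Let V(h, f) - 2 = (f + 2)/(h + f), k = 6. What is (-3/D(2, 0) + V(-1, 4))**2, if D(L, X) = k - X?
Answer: 49/4 ≈ 12.250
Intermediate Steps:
D(L, X) = 6 - X
V(h, f) = 2 + (2 + f)/(f + h) (V(h, f) = 2 + (f + 2)/(h + f) = 2 + (2 + f)/(f + h))
(-3/D(2, 0) + V(-1, 4))**2 = (-3/(6 - 1*0) + (2 + 2*(-1) + 3*4)/(4 - 1))**2 = (-3/(6 + 0) + (2 - 2 + 12)/3)**2 = (-3/6 + (1/3)*12)**2 = (-3*1/6 + 4)**2 = (-1/2 + 4)**2 = (7/2)**2 = 49/4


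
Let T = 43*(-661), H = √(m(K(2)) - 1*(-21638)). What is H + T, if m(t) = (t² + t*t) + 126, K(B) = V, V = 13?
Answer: -28423 + √22102 ≈ -28274.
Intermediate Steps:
K(B) = 13
m(t) = 126 + 2*t² (m(t) = (t² + t²) + 126 = 2*t² + 126 = 126 + 2*t²)
H = √22102 (H = √((126 + 2*13²) - 1*(-21638)) = √((126 + 2*169) + 21638) = √((126 + 338) + 21638) = √(464 + 21638) = √22102 ≈ 148.67)
T = -28423
H + T = √22102 - 28423 = -28423 + √22102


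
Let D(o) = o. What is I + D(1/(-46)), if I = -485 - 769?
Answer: -57685/46 ≈ -1254.0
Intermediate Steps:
I = -1254
I + D(1/(-46)) = -1254 + 1/(-46) = -1254 - 1/46 = -57685/46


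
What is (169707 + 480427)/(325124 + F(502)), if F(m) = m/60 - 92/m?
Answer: 4895509020/2448245341 ≈ 1.9996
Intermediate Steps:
F(m) = -92/m + m/60 (F(m) = m*(1/60) - 92/m = m/60 - 92/m = -92/m + m/60)
(169707 + 480427)/(325124 + F(502)) = (169707 + 480427)/(325124 + (-92/502 + (1/60)*502)) = 650134/(325124 + (-92*1/502 + 251/30)) = 650134/(325124 + (-46/251 + 251/30)) = 650134/(325124 + 61621/7530) = 650134/(2448245341/7530) = 650134*(7530/2448245341) = 4895509020/2448245341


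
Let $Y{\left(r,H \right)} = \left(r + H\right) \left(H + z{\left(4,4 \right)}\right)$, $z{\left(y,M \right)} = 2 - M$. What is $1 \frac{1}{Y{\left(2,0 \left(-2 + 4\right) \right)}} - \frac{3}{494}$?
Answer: $- \frac{253}{988} \approx -0.25607$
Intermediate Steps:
$Y{\left(r,H \right)} = \left(-2 + H\right) \left(H + r\right)$ ($Y{\left(r,H \right)} = \left(r + H\right) \left(H + \left(2 - 4\right)\right) = \left(H + r\right) \left(H + \left(2 - 4\right)\right) = \left(H + r\right) \left(H - 2\right) = \left(H + r\right) \left(-2 + H\right) = \left(-2 + H\right) \left(H + r\right)$)
$1 \frac{1}{Y{\left(2,0 \left(-2 + 4\right) \right)}} - \frac{3}{494} = 1 \frac{1}{\left(0 \left(-2 + 4\right)\right)^{2} - 2 \cdot 0 \left(-2 + 4\right) - 4 + 0 \left(-2 + 4\right) 2} - \frac{3}{494} = 1 \frac{1}{\left(0 \cdot 2\right)^{2} - 2 \cdot 0 \cdot 2 - 4 + 0 \cdot 2 \cdot 2} - \frac{3}{494} = 1 \frac{1}{0^{2} - 0 - 4 + 0 \cdot 2} - \frac{3}{494} = 1 \frac{1}{0 + 0 - 4 + 0} - \frac{3}{494} = 1 \frac{1}{-4} - \frac{3}{494} = 1 \left(- \frac{1}{4}\right) - \frac{3}{494} = - \frac{1}{4} - \frac{3}{494} = - \frac{253}{988}$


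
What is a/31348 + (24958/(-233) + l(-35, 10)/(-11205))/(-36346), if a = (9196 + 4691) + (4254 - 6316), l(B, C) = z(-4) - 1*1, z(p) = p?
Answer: 6652064966215/17497875448836 ≈ 0.38016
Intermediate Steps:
l(B, C) = -5 (l(B, C) = -4 - 1*1 = -4 - 1 = -5)
a = 11825 (a = 13887 - 2062 = 11825)
a/31348 + (24958/(-233) + l(-35, 10)/(-11205))/(-36346) = 11825/31348 + (24958/(-233) - 5/(-11205))/(-36346) = 11825*(1/31348) + (24958*(-1/233) - 5*(-1/11205))*(-1/36346) = 11825/31348 + (-24958/233 + 1/2241)*(-1/36346) = 11825/31348 - 55930645/522153*(-1/36346) = 11825/31348 + 55930645/18978172938 = 6652064966215/17497875448836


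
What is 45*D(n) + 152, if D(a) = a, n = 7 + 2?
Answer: 557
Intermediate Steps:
n = 9
45*D(n) + 152 = 45*9 + 152 = 405 + 152 = 557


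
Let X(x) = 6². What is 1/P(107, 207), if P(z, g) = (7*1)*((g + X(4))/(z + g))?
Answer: 314/1701 ≈ 0.18460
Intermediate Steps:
X(x) = 36
P(z, g) = 7*(36 + g)/(g + z) (P(z, g) = (7*1)*((g + 36)/(z + g)) = 7*((36 + g)/(g + z)) = 7*(36 + g)/(g + z))
1/P(107, 207) = 1/(7*(36 + 207)/(207 + 107)) = 1/(7*243/314) = 1/(7*(1/314)*243) = 1/(1701/314) = 314/1701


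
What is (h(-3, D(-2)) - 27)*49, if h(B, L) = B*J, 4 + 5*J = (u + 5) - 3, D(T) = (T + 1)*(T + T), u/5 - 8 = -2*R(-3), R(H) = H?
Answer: -16611/5 ≈ -3322.2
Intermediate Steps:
u = 70 (u = 40 + 5*(-2*(-3)) = 40 + 5*6 = 40 + 30 = 70)
D(T) = 2*T*(1 + T) (D(T) = (1 + T)*(2*T) = 2*T*(1 + T))
J = 68/5 (J = -⅘ + ((70 + 5) - 3)/5 = -⅘ + (75 - 3)/5 = -⅘ + (⅕)*72 = -⅘ + 72/5 = 68/5 ≈ 13.600)
h(B, L) = 68*B/5 (h(B, L) = B*(68/5) = 68*B/5)
(h(-3, D(-2)) - 27)*49 = ((68/5)*(-3) - 27)*49 = (-204/5 - 27)*49 = -339/5*49 = -16611/5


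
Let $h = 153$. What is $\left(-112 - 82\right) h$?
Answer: $-29682$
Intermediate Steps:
$\left(-112 - 82\right) h = \left(-112 - 82\right) 153 = \left(-194\right) 153 = -29682$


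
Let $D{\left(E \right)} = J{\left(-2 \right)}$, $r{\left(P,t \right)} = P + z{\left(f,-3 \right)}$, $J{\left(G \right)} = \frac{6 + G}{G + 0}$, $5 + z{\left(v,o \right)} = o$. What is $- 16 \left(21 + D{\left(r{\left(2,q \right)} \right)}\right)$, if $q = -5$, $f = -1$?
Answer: $-304$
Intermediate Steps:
$z{\left(v,o \right)} = -5 + o$
$J{\left(G \right)} = \frac{6 + G}{G}$
$r{\left(P,t \right)} = -8 + P$ ($r{\left(P,t \right)} = P - 8 = -8 + P$)
$D{\left(E \right)} = -2$ ($D{\left(E \right)} = \frac{6 - 2}{-2} = \left(- \frac{1}{2}\right) 4 = -2$)
$- 16 \left(21 + D{\left(r{\left(2,q \right)} \right)}\right) = - 16 \left(21 - 2\right) = \left(-16\right) 19 = -304$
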